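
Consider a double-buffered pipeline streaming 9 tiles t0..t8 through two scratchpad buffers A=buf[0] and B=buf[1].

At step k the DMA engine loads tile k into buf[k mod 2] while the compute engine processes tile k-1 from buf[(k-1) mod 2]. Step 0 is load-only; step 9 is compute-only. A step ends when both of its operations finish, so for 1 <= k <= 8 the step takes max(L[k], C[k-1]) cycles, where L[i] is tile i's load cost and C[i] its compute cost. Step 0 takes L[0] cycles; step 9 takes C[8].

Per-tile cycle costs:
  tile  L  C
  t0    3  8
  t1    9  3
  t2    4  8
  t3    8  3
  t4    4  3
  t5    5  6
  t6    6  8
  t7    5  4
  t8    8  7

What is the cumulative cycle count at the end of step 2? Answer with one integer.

end_cycle[2] = 16

  0. 3=3c; end=3; A:t0 B:-
  1. max(9,8)=9c; end=12; A:t0 B:t1
  2. max(4,3)=4c; end=16; A:t2 B:t1
  3. max(8,8)=8c; end=24; A:t2 B:t3
  4. max(4,3)=4c; end=28; A:t4 B:t3
  5. max(5,3)=5c; end=33; A:t4 B:t5
  6. max(6,6)=6c; end=39; A:t6 B:t5
  7. max(5,8)=8c; end=47; A:t6 B:t7
  8. max(8,4)=8c; end=55; A:t8 B:t7
  9. 7=7c; end=62; A:t8 B:t7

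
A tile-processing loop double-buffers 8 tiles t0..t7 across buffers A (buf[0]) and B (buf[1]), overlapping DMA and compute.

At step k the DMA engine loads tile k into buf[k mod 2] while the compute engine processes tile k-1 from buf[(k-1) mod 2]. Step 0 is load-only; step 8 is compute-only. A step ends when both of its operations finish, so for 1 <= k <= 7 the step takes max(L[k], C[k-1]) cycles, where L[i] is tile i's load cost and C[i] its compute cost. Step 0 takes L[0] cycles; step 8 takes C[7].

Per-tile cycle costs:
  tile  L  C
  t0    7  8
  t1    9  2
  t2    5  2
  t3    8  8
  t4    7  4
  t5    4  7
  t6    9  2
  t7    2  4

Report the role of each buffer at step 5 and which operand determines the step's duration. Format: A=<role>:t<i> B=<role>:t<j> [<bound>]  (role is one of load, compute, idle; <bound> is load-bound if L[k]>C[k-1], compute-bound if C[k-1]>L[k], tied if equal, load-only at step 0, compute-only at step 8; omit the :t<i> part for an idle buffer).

step 5: A=compute:t4 B=load:t5 [tied]

k=0 load=t0/7c comp=- wait=7 total=7
k=1 load=t1/9c comp=t0/8c wait=9 total=16
k=2 load=t2/5c comp=t1/2c wait=5 total=21
k=3 load=t3/8c comp=t2/2c wait=8 total=29
k=4 load=t4/7c comp=t3/8c wait=8 total=37
k=5 load=t5/4c comp=t4/4c wait=4 total=41
k=6 load=t6/9c comp=t5/7c wait=9 total=50
k=7 load=t7/2c comp=t6/2c wait=2 total=52
k=8 load=- comp=t7/4c wait=4 total=56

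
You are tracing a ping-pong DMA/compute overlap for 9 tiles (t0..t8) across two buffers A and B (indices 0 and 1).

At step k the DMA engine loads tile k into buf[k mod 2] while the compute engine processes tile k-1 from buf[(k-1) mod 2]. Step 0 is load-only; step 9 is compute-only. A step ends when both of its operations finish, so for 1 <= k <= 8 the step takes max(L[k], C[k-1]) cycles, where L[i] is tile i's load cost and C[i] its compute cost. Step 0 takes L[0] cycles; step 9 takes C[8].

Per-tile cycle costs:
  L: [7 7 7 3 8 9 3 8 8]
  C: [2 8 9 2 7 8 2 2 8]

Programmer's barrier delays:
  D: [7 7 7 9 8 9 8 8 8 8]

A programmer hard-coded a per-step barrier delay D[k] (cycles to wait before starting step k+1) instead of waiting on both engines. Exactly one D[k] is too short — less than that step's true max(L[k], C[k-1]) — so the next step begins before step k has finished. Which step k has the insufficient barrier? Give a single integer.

[0] required=L[0]=7=7 vs D=7 ok
[1] required=max(L[1]=7,C[0]=2)=7 vs D=7 ok
[2] required=max(L[2]=7,C[1]=8)=8 vs D=7 SHORT
[3] required=max(L[3]=3,C[2]=9)=9 vs D=9 ok
[4] required=max(L[4]=8,C[3]=2)=8 vs D=8 ok
[5] required=max(L[5]=9,C[4]=7)=9 vs D=9 ok
[6] required=max(L[6]=3,C[5]=8)=8 vs D=8 ok
[7] required=max(L[7]=8,C[6]=2)=8 vs D=8 ok
[8] required=max(L[8]=8,C[7]=2)=8 vs D=8 ok
[9] required=C[8]=8=8 vs D=8 ok

hazard at step 2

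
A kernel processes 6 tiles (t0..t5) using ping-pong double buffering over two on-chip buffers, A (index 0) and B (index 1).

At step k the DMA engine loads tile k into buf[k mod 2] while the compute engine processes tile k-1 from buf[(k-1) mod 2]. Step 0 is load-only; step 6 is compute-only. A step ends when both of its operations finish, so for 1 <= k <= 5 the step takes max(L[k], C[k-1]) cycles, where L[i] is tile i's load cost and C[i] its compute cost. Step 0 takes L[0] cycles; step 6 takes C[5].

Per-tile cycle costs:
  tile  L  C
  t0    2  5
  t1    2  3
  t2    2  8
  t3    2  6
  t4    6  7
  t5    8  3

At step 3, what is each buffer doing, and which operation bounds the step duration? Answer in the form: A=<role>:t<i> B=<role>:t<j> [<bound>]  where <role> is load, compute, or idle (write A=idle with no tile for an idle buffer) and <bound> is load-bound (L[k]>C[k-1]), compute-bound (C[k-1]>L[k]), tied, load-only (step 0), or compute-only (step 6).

step 0: L[0]=2 → dur=2, Σ=2 | A=load:t0 B=idle [load-only]
step 1: L[1]=2 C[0]=5 → dur=5, Σ=7 | A=compute:t0 B=load:t1 [compute-bound]
step 2: L[2]=2 C[1]=3 → dur=3, Σ=10 | A=load:t2 B=compute:t1 [compute-bound]
step 3: L[3]=2 C[2]=8 → dur=8, Σ=18 | A=compute:t2 B=load:t3 [compute-bound]
step 4: L[4]=6 C[3]=6 → dur=6, Σ=24 | A=load:t4 B=compute:t3 [tied]
step 5: L[5]=8 C[4]=7 → dur=8, Σ=32 | A=compute:t4 B=load:t5 [load-bound]
step 6: C[5]=3 → dur=3, Σ=35 | A=idle B=compute:t5 [compute-only]

step 3: A=compute:t2 B=load:t3 [compute-bound]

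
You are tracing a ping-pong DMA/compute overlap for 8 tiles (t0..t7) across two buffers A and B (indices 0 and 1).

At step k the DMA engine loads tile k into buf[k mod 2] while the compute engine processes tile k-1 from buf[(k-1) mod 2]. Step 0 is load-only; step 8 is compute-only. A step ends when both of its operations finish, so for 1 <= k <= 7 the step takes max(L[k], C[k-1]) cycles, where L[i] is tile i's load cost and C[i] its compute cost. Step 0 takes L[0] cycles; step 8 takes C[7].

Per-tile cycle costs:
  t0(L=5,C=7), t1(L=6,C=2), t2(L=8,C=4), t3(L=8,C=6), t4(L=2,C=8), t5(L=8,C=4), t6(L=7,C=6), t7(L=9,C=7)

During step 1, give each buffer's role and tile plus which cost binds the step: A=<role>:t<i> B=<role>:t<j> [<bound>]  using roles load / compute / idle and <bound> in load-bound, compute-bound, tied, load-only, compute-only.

step 1: A=compute:t0 B=load:t1 [compute-bound]

step 0: L[0]=5 → dur=5, Σ=5 | A=load:t0 B=idle [load-only]
step 1: L[1]=6 C[0]=7 → dur=7, Σ=12 | A=compute:t0 B=load:t1 [compute-bound]
step 2: L[2]=8 C[1]=2 → dur=8, Σ=20 | A=load:t2 B=compute:t1 [load-bound]
step 3: L[3]=8 C[2]=4 → dur=8, Σ=28 | A=compute:t2 B=load:t3 [load-bound]
step 4: L[4]=2 C[3]=6 → dur=6, Σ=34 | A=load:t4 B=compute:t3 [compute-bound]
step 5: L[5]=8 C[4]=8 → dur=8, Σ=42 | A=compute:t4 B=load:t5 [tied]
step 6: L[6]=7 C[5]=4 → dur=7, Σ=49 | A=load:t6 B=compute:t5 [load-bound]
step 7: L[7]=9 C[6]=6 → dur=9, Σ=58 | A=compute:t6 B=load:t7 [load-bound]
step 8: C[7]=7 → dur=7, Σ=65 | A=idle B=compute:t7 [compute-only]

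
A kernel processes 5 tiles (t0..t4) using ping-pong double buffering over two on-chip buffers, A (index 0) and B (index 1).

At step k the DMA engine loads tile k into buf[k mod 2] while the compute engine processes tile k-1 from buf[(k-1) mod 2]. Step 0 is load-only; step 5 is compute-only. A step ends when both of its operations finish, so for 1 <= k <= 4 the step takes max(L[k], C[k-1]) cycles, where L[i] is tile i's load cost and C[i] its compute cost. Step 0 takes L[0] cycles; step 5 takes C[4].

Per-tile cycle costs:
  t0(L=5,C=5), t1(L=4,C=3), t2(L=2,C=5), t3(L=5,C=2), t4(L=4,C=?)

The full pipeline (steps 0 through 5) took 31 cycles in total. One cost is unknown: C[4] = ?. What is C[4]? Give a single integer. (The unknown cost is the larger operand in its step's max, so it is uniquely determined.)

C[4] = 9

step 0 = dur = L[0]=5 = 5
step 1 = dur = max(L[1]=4, C[0]=5) = 5
step 2 = dur = max(L[2]=2, C[1]=3) = 3
step 3 = dur = max(L[3]=5, C[2]=5) = 5
step 4 = dur = max(L[4]=4, C[3]=2) = 4
step 5 = dur = C[4]=? = C[4]  (unknown; binding)
sum of known step durations = 22
dur[5] = total - known = 31 - 22 = 9
C[4] is the binding max in step 5, so C[4] = dur[5] = 9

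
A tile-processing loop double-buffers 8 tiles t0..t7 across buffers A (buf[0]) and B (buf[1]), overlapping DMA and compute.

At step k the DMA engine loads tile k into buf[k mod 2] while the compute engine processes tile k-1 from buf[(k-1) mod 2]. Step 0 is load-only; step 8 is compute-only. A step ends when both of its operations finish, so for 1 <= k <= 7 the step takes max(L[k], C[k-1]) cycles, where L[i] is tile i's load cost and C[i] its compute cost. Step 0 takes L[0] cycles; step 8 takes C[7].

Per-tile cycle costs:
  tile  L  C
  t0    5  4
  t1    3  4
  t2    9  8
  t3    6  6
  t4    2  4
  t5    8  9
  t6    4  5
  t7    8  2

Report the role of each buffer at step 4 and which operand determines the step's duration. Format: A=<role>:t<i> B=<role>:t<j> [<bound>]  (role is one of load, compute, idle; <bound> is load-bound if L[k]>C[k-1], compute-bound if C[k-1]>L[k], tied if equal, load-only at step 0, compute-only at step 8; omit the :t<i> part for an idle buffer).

step 4: A=load:t4 B=compute:t3 [compute-bound]

[0] DMA t0→A (5c) ∥ CU idle ⇒ 5c, clock 5
[1] DMA t1→B (3c) ∥ CU A:t0 (4c) ⇒ 4c, clock 9
[2] DMA t2→A (9c) ∥ CU B:t1 (4c) ⇒ 9c, clock 18
[3] DMA t3→B (6c) ∥ CU A:t2 (8c) ⇒ 8c, clock 26
[4] DMA t4→A (2c) ∥ CU B:t3 (6c) ⇒ 6c, clock 32
[5] DMA t5→B (8c) ∥ CU A:t4 (4c) ⇒ 8c, clock 40
[6] DMA t6→A (4c) ∥ CU B:t5 (9c) ⇒ 9c, clock 49
[7] DMA t7→B (8c) ∥ CU A:t6 (5c) ⇒ 8c, clock 57
[8] DMA idle ∥ CU B:t7 (2c) ⇒ 2c, clock 59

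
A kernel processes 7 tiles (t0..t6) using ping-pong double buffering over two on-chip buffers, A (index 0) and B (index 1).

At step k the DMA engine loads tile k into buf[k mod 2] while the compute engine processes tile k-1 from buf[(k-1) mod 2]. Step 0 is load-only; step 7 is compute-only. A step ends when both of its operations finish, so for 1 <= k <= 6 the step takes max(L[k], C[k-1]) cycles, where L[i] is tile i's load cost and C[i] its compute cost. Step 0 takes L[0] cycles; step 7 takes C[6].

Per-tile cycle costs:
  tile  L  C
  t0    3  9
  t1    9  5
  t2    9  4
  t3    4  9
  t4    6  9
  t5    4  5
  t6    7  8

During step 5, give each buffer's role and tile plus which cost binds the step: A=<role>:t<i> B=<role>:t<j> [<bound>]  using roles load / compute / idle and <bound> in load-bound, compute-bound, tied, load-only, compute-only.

[0] DMA t0→A (3c) ∥ CU idle ⇒ 3c, clock 3
[1] DMA t1→B (9c) ∥ CU A:t0 (9c) ⇒ 9c, clock 12
[2] DMA t2→A (9c) ∥ CU B:t1 (5c) ⇒ 9c, clock 21
[3] DMA t3→B (4c) ∥ CU A:t2 (4c) ⇒ 4c, clock 25
[4] DMA t4→A (6c) ∥ CU B:t3 (9c) ⇒ 9c, clock 34
[5] DMA t5→B (4c) ∥ CU A:t4 (9c) ⇒ 9c, clock 43
[6] DMA t6→A (7c) ∥ CU B:t5 (5c) ⇒ 7c, clock 50
[7] DMA idle ∥ CU A:t6 (8c) ⇒ 8c, clock 58

step 5: A=compute:t4 B=load:t5 [compute-bound]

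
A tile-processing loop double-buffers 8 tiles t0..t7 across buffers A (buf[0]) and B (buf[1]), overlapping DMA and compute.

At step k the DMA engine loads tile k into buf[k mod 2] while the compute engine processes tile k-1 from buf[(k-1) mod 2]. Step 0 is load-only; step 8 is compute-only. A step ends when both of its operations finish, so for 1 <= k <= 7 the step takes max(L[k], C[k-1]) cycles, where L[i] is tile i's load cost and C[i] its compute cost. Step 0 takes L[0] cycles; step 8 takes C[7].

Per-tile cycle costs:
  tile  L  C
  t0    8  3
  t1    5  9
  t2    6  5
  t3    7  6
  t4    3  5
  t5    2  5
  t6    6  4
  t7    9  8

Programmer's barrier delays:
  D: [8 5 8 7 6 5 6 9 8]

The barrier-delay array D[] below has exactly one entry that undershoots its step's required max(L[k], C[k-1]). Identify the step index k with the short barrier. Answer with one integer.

hazard at step 2

k=0 barrier L[0]=8→8c, D[0]=8 ok
k=1 barrier max(L[1]=5,C[0]=3)→5c, D[1]=5 ok
k=2 barrier max(L[2]=6,C[1]=9)→9c, D[2]=8 SHORT
k=3 barrier max(L[3]=7,C[2]=5)→7c, D[3]=7 ok
k=4 barrier max(L[4]=3,C[3]=6)→6c, D[4]=6 ok
k=5 barrier max(L[5]=2,C[4]=5)→5c, D[5]=5 ok
k=6 barrier max(L[6]=6,C[5]=5)→6c, D[6]=6 ok
k=7 barrier max(L[7]=9,C[6]=4)→9c, D[7]=9 ok
k=8 barrier C[7]=8→8c, D[8]=8 ok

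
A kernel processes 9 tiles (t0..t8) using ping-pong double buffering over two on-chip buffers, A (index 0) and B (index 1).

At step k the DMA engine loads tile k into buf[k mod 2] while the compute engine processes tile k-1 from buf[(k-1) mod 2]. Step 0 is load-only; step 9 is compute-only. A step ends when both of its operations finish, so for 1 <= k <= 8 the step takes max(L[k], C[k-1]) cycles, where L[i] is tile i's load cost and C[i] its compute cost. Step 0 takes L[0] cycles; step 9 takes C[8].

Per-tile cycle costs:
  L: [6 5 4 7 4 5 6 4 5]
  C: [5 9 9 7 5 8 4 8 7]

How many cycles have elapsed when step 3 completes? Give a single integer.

k=0 load=t0/6c comp=- wait=6 total=6
k=1 load=t1/5c comp=t0/5c wait=5 total=11
k=2 load=t2/4c comp=t1/9c wait=9 total=20
k=3 load=t3/7c comp=t2/9c wait=9 total=29
k=4 load=t4/4c comp=t3/7c wait=7 total=36
k=5 load=t5/5c comp=t4/5c wait=5 total=41
k=6 load=t6/6c comp=t5/8c wait=8 total=49
k=7 load=t7/4c comp=t6/4c wait=4 total=53
k=8 load=t8/5c comp=t7/8c wait=8 total=61
k=9 load=- comp=t8/7c wait=7 total=68

end_cycle[3] = 29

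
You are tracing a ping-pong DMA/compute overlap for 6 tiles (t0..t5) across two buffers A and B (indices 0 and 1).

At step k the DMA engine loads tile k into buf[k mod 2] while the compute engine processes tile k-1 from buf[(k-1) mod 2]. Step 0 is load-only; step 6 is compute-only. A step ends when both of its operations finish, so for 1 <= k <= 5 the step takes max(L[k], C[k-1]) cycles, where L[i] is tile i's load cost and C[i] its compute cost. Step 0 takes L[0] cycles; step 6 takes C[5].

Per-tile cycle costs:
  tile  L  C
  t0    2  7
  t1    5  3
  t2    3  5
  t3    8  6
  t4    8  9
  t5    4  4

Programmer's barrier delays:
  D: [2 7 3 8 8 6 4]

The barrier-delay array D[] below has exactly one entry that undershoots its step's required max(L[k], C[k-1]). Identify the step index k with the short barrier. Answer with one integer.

[0] required=L[0]=2=2 vs D=2 ok
[1] required=max(L[1]=5,C[0]=7)=7 vs D=7 ok
[2] required=max(L[2]=3,C[1]=3)=3 vs D=3 ok
[3] required=max(L[3]=8,C[2]=5)=8 vs D=8 ok
[4] required=max(L[4]=8,C[3]=6)=8 vs D=8 ok
[5] required=max(L[5]=4,C[4]=9)=9 vs D=6 SHORT
[6] required=C[5]=4=4 vs D=4 ok

hazard at step 5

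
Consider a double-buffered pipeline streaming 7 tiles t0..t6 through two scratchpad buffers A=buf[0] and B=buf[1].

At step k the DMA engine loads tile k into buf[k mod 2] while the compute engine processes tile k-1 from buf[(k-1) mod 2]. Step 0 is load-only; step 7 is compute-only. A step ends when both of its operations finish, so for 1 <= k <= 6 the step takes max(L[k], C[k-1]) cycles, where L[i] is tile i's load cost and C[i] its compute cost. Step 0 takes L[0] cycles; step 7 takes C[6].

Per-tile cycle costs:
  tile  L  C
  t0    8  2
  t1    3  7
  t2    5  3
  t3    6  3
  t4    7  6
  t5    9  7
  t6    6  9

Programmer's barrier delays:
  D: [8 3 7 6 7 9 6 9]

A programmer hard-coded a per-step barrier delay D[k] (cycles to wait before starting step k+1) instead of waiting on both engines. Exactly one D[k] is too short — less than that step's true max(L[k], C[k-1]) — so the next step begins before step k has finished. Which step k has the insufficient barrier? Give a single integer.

k=0 barrier L[0]=8→8c, D[0]=8 ok
k=1 barrier max(L[1]=3,C[0]=2)→3c, D[1]=3 ok
k=2 barrier max(L[2]=5,C[1]=7)→7c, D[2]=7 ok
k=3 barrier max(L[3]=6,C[2]=3)→6c, D[3]=6 ok
k=4 barrier max(L[4]=7,C[3]=3)→7c, D[4]=7 ok
k=5 barrier max(L[5]=9,C[4]=6)→9c, D[5]=9 ok
k=6 barrier max(L[6]=6,C[5]=7)→7c, D[6]=6 SHORT
k=7 barrier C[6]=9→9c, D[7]=9 ok

hazard at step 6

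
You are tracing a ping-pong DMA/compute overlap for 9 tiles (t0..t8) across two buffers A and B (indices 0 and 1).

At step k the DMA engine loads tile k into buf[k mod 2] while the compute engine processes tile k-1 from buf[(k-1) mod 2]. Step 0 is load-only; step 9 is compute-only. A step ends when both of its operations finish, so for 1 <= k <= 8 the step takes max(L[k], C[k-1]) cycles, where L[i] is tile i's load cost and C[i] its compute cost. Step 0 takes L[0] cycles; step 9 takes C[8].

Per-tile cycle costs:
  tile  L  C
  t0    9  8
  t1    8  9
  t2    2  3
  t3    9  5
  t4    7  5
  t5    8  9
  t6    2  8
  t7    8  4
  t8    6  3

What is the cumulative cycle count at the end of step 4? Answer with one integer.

end_cycle[4] = 42

  0. 9=9c; end=9; A:t0 B:-
  1. max(8,8)=8c; end=17; A:t0 B:t1
  2. max(2,9)=9c; end=26; A:t2 B:t1
  3. max(9,3)=9c; end=35; A:t2 B:t3
  4. max(7,5)=7c; end=42; A:t4 B:t3
  5. max(8,5)=8c; end=50; A:t4 B:t5
  6. max(2,9)=9c; end=59; A:t6 B:t5
  7. max(8,8)=8c; end=67; A:t6 B:t7
  8. max(6,4)=6c; end=73; A:t8 B:t7
  9. 3=3c; end=76; A:t8 B:t7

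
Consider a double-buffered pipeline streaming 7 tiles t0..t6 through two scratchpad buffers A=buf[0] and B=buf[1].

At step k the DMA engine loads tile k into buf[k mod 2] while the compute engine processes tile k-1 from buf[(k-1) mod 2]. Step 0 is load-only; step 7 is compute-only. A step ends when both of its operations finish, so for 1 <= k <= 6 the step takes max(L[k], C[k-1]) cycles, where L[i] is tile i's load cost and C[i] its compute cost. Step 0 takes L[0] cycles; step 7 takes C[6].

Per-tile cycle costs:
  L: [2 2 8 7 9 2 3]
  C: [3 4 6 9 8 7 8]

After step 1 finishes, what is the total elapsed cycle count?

end_cycle[1] = 5

  0. 2=2c; end=2; A:t0 B:-
  1. max(2,3)=3c; end=5; A:t0 B:t1
  2. max(8,4)=8c; end=13; A:t2 B:t1
  3. max(7,6)=7c; end=20; A:t2 B:t3
  4. max(9,9)=9c; end=29; A:t4 B:t3
  5. max(2,8)=8c; end=37; A:t4 B:t5
  6. max(3,7)=7c; end=44; A:t6 B:t5
  7. 8=8c; end=52; A:t6 B:t5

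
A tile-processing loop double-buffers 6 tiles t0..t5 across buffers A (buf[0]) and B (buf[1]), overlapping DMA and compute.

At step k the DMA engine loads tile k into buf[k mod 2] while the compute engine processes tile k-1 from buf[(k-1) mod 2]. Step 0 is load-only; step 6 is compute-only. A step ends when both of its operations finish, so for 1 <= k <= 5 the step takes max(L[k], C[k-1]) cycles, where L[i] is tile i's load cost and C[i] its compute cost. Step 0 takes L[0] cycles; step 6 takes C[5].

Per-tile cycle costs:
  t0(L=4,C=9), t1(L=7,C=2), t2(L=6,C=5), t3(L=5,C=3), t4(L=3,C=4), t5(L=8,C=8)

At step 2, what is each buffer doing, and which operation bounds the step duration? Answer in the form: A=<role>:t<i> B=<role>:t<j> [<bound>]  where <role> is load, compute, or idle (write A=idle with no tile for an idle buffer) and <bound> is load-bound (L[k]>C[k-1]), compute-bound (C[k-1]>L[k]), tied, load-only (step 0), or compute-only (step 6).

step 2: A=load:t2 B=compute:t1 [load-bound]

step 0: L[0]=4 → dur=4, Σ=4 | A=load:t0 B=idle [load-only]
step 1: L[1]=7 C[0]=9 → dur=9, Σ=13 | A=compute:t0 B=load:t1 [compute-bound]
step 2: L[2]=6 C[1]=2 → dur=6, Σ=19 | A=load:t2 B=compute:t1 [load-bound]
step 3: L[3]=5 C[2]=5 → dur=5, Σ=24 | A=compute:t2 B=load:t3 [tied]
step 4: L[4]=3 C[3]=3 → dur=3, Σ=27 | A=load:t4 B=compute:t3 [tied]
step 5: L[5]=8 C[4]=4 → dur=8, Σ=35 | A=compute:t4 B=load:t5 [load-bound]
step 6: C[5]=8 → dur=8, Σ=43 | A=idle B=compute:t5 [compute-only]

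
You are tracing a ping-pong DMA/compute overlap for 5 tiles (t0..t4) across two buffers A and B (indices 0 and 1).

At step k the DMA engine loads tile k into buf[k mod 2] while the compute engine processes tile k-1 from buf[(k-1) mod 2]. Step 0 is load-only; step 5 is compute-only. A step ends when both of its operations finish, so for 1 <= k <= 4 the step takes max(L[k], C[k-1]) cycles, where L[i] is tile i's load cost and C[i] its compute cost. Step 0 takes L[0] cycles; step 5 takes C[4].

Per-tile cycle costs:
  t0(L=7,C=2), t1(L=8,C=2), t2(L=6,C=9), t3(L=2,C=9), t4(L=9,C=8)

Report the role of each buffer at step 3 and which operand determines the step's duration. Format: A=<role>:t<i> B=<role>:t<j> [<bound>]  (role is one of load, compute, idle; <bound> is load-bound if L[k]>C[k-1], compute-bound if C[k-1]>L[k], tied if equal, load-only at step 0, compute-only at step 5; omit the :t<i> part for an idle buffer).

step 3: A=compute:t2 B=load:t3 [compute-bound]

k=0 load=t0/7c comp=- wait=7 total=7
k=1 load=t1/8c comp=t0/2c wait=8 total=15
k=2 load=t2/6c comp=t1/2c wait=6 total=21
k=3 load=t3/2c comp=t2/9c wait=9 total=30
k=4 load=t4/9c comp=t3/9c wait=9 total=39
k=5 load=- comp=t4/8c wait=8 total=47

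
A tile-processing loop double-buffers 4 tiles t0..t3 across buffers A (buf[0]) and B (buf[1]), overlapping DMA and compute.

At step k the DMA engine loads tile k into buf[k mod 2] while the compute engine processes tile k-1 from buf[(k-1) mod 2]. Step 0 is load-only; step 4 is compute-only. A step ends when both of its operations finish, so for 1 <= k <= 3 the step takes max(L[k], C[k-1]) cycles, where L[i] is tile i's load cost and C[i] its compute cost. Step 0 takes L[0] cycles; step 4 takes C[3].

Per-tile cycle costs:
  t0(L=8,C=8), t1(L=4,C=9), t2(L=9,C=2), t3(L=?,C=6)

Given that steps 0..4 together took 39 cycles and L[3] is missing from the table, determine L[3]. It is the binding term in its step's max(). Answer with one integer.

L[3] = 8

step 0 = dur = L[0]=8 = 8
step 1 = dur = max(L[1]=4, C[0]=8) = 8
step 2 = dur = max(L[2]=9, C[1]=9) = 9
step 3 = dur = max(L[3]=?, C[2]=2) = L[3]  (unknown; binding)
step 4 = dur = C[3]=6 = 6
sum of known step durations = 31
dur[3] = total - known = 39 - 31 = 8
L[3] is the binding max in step 3, so L[3] = dur[3] = 8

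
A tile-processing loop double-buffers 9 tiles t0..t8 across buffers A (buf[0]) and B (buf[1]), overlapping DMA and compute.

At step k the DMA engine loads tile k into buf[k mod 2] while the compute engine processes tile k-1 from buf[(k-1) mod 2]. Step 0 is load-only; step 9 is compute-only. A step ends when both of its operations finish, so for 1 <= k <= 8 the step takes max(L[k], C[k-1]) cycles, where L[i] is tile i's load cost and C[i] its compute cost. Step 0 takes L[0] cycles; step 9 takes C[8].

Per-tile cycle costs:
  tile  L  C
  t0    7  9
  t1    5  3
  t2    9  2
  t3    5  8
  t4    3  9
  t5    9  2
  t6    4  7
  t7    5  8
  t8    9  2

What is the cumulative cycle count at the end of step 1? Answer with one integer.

end_cycle[1] = 16

step 0: L[0]=7 → dur=7, Σ=7 | A=load:t0 B=idle [load-only]
step 1: L[1]=5 C[0]=9 → dur=9, Σ=16 | A=compute:t0 B=load:t1 [compute-bound]
step 2: L[2]=9 C[1]=3 → dur=9, Σ=25 | A=load:t2 B=compute:t1 [load-bound]
step 3: L[3]=5 C[2]=2 → dur=5, Σ=30 | A=compute:t2 B=load:t3 [load-bound]
step 4: L[4]=3 C[3]=8 → dur=8, Σ=38 | A=load:t4 B=compute:t3 [compute-bound]
step 5: L[5]=9 C[4]=9 → dur=9, Σ=47 | A=compute:t4 B=load:t5 [tied]
step 6: L[6]=4 C[5]=2 → dur=4, Σ=51 | A=load:t6 B=compute:t5 [load-bound]
step 7: L[7]=5 C[6]=7 → dur=7, Σ=58 | A=compute:t6 B=load:t7 [compute-bound]
step 8: L[8]=9 C[7]=8 → dur=9, Σ=67 | A=load:t8 B=compute:t7 [load-bound]
step 9: C[8]=2 → dur=2, Σ=69 | A=compute:t8 B=idle [compute-only]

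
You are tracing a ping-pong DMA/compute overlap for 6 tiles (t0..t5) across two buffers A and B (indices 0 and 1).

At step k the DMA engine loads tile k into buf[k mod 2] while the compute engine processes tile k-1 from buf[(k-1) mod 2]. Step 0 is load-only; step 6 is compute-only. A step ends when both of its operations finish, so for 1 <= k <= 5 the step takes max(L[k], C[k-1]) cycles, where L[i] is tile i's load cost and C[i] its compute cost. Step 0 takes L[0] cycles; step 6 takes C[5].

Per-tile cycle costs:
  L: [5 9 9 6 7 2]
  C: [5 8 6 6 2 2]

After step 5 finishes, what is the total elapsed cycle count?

k=0 load=t0/5c comp=- wait=5 total=5
k=1 load=t1/9c comp=t0/5c wait=9 total=14
k=2 load=t2/9c comp=t1/8c wait=9 total=23
k=3 load=t3/6c comp=t2/6c wait=6 total=29
k=4 load=t4/7c comp=t3/6c wait=7 total=36
k=5 load=t5/2c comp=t4/2c wait=2 total=38
k=6 load=- comp=t5/2c wait=2 total=40

end_cycle[5] = 38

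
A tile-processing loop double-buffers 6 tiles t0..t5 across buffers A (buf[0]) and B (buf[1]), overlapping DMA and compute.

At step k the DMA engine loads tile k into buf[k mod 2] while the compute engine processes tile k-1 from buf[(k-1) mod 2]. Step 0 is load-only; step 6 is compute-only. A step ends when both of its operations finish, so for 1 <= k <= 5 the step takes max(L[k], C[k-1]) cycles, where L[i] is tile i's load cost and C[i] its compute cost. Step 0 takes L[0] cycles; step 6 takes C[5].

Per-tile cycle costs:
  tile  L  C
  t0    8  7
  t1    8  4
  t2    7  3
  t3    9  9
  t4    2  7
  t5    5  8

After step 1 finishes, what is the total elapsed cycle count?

k=0 load=t0/8c comp=- wait=8 total=8
k=1 load=t1/8c comp=t0/7c wait=8 total=16
k=2 load=t2/7c comp=t1/4c wait=7 total=23
k=3 load=t3/9c comp=t2/3c wait=9 total=32
k=4 load=t4/2c comp=t3/9c wait=9 total=41
k=5 load=t5/5c comp=t4/7c wait=7 total=48
k=6 load=- comp=t5/8c wait=8 total=56

end_cycle[1] = 16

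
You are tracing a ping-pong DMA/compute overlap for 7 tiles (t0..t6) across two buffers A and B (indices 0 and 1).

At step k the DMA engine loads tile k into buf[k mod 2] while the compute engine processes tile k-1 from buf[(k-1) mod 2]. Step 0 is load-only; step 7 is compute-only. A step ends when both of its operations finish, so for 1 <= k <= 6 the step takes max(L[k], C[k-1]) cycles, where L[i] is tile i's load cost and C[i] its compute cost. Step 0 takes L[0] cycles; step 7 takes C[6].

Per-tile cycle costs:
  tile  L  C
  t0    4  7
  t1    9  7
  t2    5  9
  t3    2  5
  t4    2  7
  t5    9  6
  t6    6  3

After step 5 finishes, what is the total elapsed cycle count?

[0] DMA t0→A (4c) ∥ CU idle ⇒ 4c, clock 4
[1] DMA t1→B (9c) ∥ CU A:t0 (7c) ⇒ 9c, clock 13
[2] DMA t2→A (5c) ∥ CU B:t1 (7c) ⇒ 7c, clock 20
[3] DMA t3→B (2c) ∥ CU A:t2 (9c) ⇒ 9c, clock 29
[4] DMA t4→A (2c) ∥ CU B:t3 (5c) ⇒ 5c, clock 34
[5] DMA t5→B (9c) ∥ CU A:t4 (7c) ⇒ 9c, clock 43
[6] DMA t6→A (6c) ∥ CU B:t5 (6c) ⇒ 6c, clock 49
[7] DMA idle ∥ CU A:t6 (3c) ⇒ 3c, clock 52

end_cycle[5] = 43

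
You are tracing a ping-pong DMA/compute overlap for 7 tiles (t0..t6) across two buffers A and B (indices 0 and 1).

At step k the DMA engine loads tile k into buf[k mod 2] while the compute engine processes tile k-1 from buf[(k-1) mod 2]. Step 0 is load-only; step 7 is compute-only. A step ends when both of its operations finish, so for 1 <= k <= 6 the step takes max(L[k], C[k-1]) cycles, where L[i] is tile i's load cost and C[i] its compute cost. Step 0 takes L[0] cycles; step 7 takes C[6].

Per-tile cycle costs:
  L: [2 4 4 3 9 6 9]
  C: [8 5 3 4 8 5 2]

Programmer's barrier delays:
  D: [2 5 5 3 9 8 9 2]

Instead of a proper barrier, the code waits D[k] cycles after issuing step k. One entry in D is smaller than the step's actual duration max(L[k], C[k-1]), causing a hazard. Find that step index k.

k=0 barrier L[0]=2→2c, D[0]=2 ok
k=1 barrier max(L[1]=4,C[0]=8)→8c, D[1]=5 SHORT
k=2 barrier max(L[2]=4,C[1]=5)→5c, D[2]=5 ok
k=3 barrier max(L[3]=3,C[2]=3)→3c, D[3]=3 ok
k=4 barrier max(L[4]=9,C[3]=4)→9c, D[4]=9 ok
k=5 barrier max(L[5]=6,C[4]=8)→8c, D[5]=8 ok
k=6 barrier max(L[6]=9,C[5]=5)→9c, D[6]=9 ok
k=7 barrier C[6]=2→2c, D[7]=2 ok

hazard at step 1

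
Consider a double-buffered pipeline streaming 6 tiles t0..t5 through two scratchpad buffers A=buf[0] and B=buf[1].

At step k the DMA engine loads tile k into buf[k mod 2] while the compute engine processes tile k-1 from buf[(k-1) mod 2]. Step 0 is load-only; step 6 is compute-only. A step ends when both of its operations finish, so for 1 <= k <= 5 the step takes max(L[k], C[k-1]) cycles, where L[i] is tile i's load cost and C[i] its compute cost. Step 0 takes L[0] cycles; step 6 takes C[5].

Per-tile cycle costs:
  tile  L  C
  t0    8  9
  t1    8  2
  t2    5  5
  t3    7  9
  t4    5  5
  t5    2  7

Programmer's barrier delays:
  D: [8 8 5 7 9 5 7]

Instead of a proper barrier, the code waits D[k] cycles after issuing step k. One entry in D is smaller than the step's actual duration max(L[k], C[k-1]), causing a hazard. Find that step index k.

k=0 barrier L[0]=8→8c, D[0]=8 ok
k=1 barrier max(L[1]=8,C[0]=9)→9c, D[1]=8 SHORT
k=2 barrier max(L[2]=5,C[1]=2)→5c, D[2]=5 ok
k=3 barrier max(L[3]=7,C[2]=5)→7c, D[3]=7 ok
k=4 barrier max(L[4]=5,C[3]=9)→9c, D[4]=9 ok
k=5 barrier max(L[5]=2,C[4]=5)→5c, D[5]=5 ok
k=6 barrier C[5]=7→7c, D[6]=7 ok

hazard at step 1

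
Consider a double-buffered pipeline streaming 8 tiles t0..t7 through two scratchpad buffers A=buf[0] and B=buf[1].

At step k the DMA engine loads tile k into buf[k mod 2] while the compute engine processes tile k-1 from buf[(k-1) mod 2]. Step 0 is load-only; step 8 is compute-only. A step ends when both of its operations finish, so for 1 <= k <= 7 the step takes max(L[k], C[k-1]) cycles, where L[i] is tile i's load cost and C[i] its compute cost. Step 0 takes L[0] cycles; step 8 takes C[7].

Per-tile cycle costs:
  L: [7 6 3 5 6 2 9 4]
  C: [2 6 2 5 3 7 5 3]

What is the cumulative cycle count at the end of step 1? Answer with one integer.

end_cycle[1] = 13

[0] DMA t0→A (7c) ∥ CU idle ⇒ 7c, clock 7
[1] DMA t1→B (6c) ∥ CU A:t0 (2c) ⇒ 6c, clock 13
[2] DMA t2→A (3c) ∥ CU B:t1 (6c) ⇒ 6c, clock 19
[3] DMA t3→B (5c) ∥ CU A:t2 (2c) ⇒ 5c, clock 24
[4] DMA t4→A (6c) ∥ CU B:t3 (5c) ⇒ 6c, clock 30
[5] DMA t5→B (2c) ∥ CU A:t4 (3c) ⇒ 3c, clock 33
[6] DMA t6→A (9c) ∥ CU B:t5 (7c) ⇒ 9c, clock 42
[7] DMA t7→B (4c) ∥ CU A:t6 (5c) ⇒ 5c, clock 47
[8] DMA idle ∥ CU B:t7 (3c) ⇒ 3c, clock 50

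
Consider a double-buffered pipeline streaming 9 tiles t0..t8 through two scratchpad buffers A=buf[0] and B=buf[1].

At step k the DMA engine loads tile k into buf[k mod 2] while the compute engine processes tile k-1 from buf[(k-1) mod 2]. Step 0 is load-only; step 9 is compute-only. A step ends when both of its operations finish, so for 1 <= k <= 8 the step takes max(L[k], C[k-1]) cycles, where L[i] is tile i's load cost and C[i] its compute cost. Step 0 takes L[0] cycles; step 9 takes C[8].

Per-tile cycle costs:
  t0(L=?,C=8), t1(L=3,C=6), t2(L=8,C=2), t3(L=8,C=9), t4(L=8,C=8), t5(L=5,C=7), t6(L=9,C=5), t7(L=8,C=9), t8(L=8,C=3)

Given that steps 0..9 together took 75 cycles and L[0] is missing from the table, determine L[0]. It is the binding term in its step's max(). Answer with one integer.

step 0 | dur = L[0]=? = L[0]  (unknown; binding)
step 1 | dur = max(L[1]=3, C[0]=8) = 8
step 2 | dur = max(L[2]=8, C[1]=6) = 8
step 3 | dur = max(L[3]=8, C[2]=2) = 8
step 4 | dur = max(L[4]=8, C[3]=9) = 9
step 5 | dur = max(L[5]=5, C[4]=8) = 8
step 6 | dur = max(L[6]=9, C[5]=7) = 9
step 7 | dur = max(L[7]=8, C[6]=5) = 8
step 8 | dur = max(L[8]=8, C[7]=9) = 9
step 9 | dur = C[8]=3 = 3
sum of known step durations = 70
dur[0] = total - known = 75 - 70 = 5
L[0] is the binding max in step 0, so L[0] = dur[0] = 5

L[0] = 5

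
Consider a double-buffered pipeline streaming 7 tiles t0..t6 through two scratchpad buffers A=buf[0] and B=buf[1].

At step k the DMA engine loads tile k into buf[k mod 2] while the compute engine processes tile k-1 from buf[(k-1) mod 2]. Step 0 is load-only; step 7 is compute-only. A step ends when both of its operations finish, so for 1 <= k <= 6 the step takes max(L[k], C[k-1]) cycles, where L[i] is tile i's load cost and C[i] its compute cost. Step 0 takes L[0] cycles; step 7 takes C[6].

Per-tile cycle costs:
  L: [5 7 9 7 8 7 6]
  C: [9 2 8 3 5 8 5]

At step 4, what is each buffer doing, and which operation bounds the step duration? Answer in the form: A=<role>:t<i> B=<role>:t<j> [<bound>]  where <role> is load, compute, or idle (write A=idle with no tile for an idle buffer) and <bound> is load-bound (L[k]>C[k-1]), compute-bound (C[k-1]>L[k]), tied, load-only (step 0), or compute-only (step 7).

k=0 load=t0/5c comp=- wait=5 total=5
k=1 load=t1/7c comp=t0/9c wait=9 total=14
k=2 load=t2/9c comp=t1/2c wait=9 total=23
k=3 load=t3/7c comp=t2/8c wait=8 total=31
k=4 load=t4/8c comp=t3/3c wait=8 total=39
k=5 load=t5/7c comp=t4/5c wait=7 total=46
k=6 load=t6/6c comp=t5/8c wait=8 total=54
k=7 load=- comp=t6/5c wait=5 total=59

step 4: A=load:t4 B=compute:t3 [load-bound]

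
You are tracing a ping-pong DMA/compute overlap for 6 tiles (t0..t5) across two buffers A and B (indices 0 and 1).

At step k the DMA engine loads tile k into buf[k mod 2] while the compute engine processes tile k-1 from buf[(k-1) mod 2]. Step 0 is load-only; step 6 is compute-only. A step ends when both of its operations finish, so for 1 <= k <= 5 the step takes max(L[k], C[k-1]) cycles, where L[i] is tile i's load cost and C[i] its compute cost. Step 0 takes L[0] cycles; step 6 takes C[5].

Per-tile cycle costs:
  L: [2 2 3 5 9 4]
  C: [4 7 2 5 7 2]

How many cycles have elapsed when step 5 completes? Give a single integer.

end_cycle[5] = 34

  0. 2=2c; end=2; A:t0 B:-
  1. max(2,4)=4c; end=6; A:t0 B:t1
  2. max(3,7)=7c; end=13; A:t2 B:t1
  3. max(5,2)=5c; end=18; A:t2 B:t3
  4. max(9,5)=9c; end=27; A:t4 B:t3
  5. max(4,7)=7c; end=34; A:t4 B:t5
  6. 2=2c; end=36; A:t4 B:t5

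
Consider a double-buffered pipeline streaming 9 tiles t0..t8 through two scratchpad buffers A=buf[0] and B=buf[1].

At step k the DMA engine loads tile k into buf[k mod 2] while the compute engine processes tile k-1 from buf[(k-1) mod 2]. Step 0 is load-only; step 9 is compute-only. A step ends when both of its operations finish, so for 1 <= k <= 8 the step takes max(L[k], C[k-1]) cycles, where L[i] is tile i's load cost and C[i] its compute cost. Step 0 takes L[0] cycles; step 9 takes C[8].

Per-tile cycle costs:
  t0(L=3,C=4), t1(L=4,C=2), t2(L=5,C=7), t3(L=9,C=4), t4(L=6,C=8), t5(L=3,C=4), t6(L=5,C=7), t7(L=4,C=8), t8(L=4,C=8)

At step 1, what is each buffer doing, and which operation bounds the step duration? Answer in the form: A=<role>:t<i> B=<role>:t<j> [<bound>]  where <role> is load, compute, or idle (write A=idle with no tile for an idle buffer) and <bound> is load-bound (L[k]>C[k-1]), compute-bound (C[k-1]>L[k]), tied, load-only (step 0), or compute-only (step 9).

step 1: A=compute:t0 B=load:t1 [tied]

k=0 load=t0/3c comp=- wait=3 total=3
k=1 load=t1/4c comp=t0/4c wait=4 total=7
k=2 load=t2/5c comp=t1/2c wait=5 total=12
k=3 load=t3/9c comp=t2/7c wait=9 total=21
k=4 load=t4/6c comp=t3/4c wait=6 total=27
k=5 load=t5/3c comp=t4/8c wait=8 total=35
k=6 load=t6/5c comp=t5/4c wait=5 total=40
k=7 load=t7/4c comp=t6/7c wait=7 total=47
k=8 load=t8/4c comp=t7/8c wait=8 total=55
k=9 load=- comp=t8/8c wait=8 total=63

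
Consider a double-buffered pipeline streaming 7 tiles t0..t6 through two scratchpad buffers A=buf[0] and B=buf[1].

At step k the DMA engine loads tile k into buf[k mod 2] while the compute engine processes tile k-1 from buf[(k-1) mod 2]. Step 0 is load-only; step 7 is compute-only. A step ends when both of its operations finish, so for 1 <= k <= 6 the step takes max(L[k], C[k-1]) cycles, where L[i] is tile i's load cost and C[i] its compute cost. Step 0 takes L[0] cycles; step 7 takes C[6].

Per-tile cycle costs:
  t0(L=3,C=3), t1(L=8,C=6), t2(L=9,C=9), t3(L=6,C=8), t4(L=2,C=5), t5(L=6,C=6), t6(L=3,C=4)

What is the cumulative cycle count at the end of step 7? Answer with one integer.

k=0 load=t0/3c comp=- wait=3 total=3
k=1 load=t1/8c comp=t0/3c wait=8 total=11
k=2 load=t2/9c comp=t1/6c wait=9 total=20
k=3 load=t3/6c comp=t2/9c wait=9 total=29
k=4 load=t4/2c comp=t3/8c wait=8 total=37
k=5 load=t5/6c comp=t4/5c wait=6 total=43
k=6 load=t6/3c comp=t5/6c wait=6 total=49
k=7 load=- comp=t6/4c wait=4 total=53

end_cycle[7] = 53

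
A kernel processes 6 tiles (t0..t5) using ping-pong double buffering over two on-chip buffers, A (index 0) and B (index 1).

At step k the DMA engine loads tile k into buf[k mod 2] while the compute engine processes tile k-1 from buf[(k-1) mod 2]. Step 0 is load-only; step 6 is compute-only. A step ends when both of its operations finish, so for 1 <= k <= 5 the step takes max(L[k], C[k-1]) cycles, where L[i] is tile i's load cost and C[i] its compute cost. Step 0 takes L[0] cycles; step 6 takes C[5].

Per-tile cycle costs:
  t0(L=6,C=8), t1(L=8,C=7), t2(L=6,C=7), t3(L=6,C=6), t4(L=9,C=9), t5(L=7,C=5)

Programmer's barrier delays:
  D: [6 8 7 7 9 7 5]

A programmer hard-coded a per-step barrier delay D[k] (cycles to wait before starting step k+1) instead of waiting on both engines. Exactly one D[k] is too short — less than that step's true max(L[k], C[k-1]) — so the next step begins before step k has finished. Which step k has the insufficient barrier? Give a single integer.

hazard at step 5

k=0 barrier L[0]=6→6c, D[0]=6 ok
k=1 barrier max(L[1]=8,C[0]=8)→8c, D[1]=8 ok
k=2 barrier max(L[2]=6,C[1]=7)→7c, D[2]=7 ok
k=3 barrier max(L[3]=6,C[2]=7)→7c, D[3]=7 ok
k=4 barrier max(L[4]=9,C[3]=6)→9c, D[4]=9 ok
k=5 barrier max(L[5]=7,C[4]=9)→9c, D[5]=7 SHORT
k=6 barrier C[5]=5→5c, D[6]=5 ok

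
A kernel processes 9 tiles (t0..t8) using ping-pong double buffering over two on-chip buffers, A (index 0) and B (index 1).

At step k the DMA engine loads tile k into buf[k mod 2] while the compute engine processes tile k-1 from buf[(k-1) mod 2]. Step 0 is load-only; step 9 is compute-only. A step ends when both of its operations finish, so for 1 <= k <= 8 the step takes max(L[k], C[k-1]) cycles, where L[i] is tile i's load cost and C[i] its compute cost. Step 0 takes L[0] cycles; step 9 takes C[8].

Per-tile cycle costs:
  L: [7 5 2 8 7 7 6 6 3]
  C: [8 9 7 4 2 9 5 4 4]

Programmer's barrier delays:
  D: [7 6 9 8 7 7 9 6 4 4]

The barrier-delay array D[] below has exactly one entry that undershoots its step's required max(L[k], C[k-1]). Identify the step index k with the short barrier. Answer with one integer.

step 0: need L[0]=7 = 7; D[0]=7 ok
step 1: need max(L[1]=5,C[0]=8) = 8; D[1]=6 SHORT
step 2: need max(L[2]=2,C[1]=9) = 9; D[2]=9 ok
step 3: need max(L[3]=8,C[2]=7) = 8; D[3]=8 ok
step 4: need max(L[4]=7,C[3]=4) = 7; D[4]=7 ok
step 5: need max(L[5]=7,C[4]=2) = 7; D[5]=7 ok
step 6: need max(L[6]=6,C[5]=9) = 9; D[6]=9 ok
step 7: need max(L[7]=6,C[6]=5) = 6; D[7]=6 ok
step 8: need max(L[8]=3,C[7]=4) = 4; D[8]=4 ok
step 9: need C[8]=4 = 4; D[9]=4 ok

hazard at step 1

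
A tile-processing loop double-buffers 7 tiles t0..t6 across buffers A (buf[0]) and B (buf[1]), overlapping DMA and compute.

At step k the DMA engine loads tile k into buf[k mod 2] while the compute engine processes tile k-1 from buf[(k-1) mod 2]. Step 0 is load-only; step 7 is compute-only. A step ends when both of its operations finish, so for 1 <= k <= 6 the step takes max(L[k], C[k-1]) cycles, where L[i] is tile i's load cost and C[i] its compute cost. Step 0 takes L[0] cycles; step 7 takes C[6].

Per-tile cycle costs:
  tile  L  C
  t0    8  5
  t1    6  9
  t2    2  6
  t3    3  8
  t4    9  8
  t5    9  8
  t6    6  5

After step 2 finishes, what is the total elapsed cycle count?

end_cycle[2] = 23

k=0 load=t0/8c comp=- wait=8 total=8
k=1 load=t1/6c comp=t0/5c wait=6 total=14
k=2 load=t2/2c comp=t1/9c wait=9 total=23
k=3 load=t3/3c comp=t2/6c wait=6 total=29
k=4 load=t4/9c comp=t3/8c wait=9 total=38
k=5 load=t5/9c comp=t4/8c wait=9 total=47
k=6 load=t6/6c comp=t5/8c wait=8 total=55
k=7 load=- comp=t6/5c wait=5 total=60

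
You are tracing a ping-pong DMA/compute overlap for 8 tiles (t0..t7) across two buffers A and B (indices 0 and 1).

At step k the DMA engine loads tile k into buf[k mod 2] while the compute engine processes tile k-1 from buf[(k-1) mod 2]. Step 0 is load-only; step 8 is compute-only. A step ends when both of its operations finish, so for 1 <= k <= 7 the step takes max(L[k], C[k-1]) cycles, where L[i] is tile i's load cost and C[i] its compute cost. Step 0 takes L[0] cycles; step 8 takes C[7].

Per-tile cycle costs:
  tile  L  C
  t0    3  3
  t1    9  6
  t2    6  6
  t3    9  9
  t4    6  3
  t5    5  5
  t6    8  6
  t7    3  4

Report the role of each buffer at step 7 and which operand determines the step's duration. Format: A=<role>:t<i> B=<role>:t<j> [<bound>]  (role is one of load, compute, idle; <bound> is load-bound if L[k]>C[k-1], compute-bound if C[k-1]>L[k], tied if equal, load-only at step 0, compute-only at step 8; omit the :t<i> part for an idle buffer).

step 7: A=compute:t6 B=load:t7 [compute-bound]

  0. 3=3c; end=3; A:t0 B:-
  1. max(9,3)=9c; end=12; A:t0 B:t1
  2. max(6,6)=6c; end=18; A:t2 B:t1
  3. max(9,6)=9c; end=27; A:t2 B:t3
  4. max(6,9)=9c; end=36; A:t4 B:t3
  5. max(5,3)=5c; end=41; A:t4 B:t5
  6. max(8,5)=8c; end=49; A:t6 B:t5
  7. max(3,6)=6c; end=55; A:t6 B:t7
  8. 4=4c; end=59; A:t6 B:t7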